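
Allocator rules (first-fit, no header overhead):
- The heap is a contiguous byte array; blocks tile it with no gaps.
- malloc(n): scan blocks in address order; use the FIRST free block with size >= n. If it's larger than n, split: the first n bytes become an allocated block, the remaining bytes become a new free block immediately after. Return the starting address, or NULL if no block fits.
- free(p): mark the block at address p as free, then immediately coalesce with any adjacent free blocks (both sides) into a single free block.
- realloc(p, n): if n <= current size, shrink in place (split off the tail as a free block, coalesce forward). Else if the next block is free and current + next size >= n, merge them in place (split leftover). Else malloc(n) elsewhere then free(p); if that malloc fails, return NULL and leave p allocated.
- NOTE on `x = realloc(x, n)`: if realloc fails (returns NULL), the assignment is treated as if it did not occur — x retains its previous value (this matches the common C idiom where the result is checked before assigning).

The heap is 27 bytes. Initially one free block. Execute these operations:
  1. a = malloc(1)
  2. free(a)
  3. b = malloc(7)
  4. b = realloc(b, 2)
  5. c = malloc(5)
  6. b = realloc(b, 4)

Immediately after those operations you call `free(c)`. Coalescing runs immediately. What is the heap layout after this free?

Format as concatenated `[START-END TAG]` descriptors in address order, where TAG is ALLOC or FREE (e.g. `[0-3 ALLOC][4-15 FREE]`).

Answer: [0-6 FREE][7-10 ALLOC][11-26 FREE]

Derivation:
Op 1: a = malloc(1) -> a = 0; heap: [0-0 ALLOC][1-26 FREE]
Op 2: free(a) -> (freed a); heap: [0-26 FREE]
Op 3: b = malloc(7) -> b = 0; heap: [0-6 ALLOC][7-26 FREE]
Op 4: b = realloc(b, 2) -> b = 0; heap: [0-1 ALLOC][2-26 FREE]
Op 5: c = malloc(5) -> c = 2; heap: [0-1 ALLOC][2-6 ALLOC][7-26 FREE]
Op 6: b = realloc(b, 4) -> b = 7; heap: [0-1 FREE][2-6 ALLOC][7-10 ALLOC][11-26 FREE]
free(c): c = 2 -> block [2-6 ALLOC]; mark free, coalesce with adjacent free neighbors -> [0-6 FREE][7-10 ALLOC][11-26 FREE]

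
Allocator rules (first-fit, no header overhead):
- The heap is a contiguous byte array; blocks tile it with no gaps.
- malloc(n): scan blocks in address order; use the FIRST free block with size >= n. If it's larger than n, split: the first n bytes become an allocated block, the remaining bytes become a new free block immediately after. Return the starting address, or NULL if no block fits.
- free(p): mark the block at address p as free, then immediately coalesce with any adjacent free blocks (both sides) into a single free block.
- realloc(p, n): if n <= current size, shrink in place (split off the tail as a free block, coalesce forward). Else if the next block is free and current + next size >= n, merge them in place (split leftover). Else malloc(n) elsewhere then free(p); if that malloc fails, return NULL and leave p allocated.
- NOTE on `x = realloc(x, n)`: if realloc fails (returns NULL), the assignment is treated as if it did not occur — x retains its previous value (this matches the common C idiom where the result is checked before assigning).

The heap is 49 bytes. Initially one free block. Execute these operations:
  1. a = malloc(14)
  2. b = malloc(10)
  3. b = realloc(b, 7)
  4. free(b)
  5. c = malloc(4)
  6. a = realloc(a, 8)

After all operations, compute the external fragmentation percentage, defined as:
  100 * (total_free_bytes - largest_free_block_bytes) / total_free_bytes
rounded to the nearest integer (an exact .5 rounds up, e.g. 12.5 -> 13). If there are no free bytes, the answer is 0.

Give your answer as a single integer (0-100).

Op 1: a = malloc(14) -> a = 0; heap: [0-13 ALLOC][14-48 FREE]
Op 2: b = malloc(10) -> b = 14; heap: [0-13 ALLOC][14-23 ALLOC][24-48 FREE]
Op 3: b = realloc(b, 7) -> b = 14; heap: [0-13 ALLOC][14-20 ALLOC][21-48 FREE]
Op 4: free(b) -> (freed b); heap: [0-13 ALLOC][14-48 FREE]
Op 5: c = malloc(4) -> c = 14; heap: [0-13 ALLOC][14-17 ALLOC][18-48 FREE]
Op 6: a = realloc(a, 8) -> a = 0; heap: [0-7 ALLOC][8-13 FREE][14-17 ALLOC][18-48 FREE]
Free blocks: [6 31] total_free=37 largest=31 -> 100*(37-31)/37 = 600/37 ≈ 16.216 -> rounds to 16

Answer: 16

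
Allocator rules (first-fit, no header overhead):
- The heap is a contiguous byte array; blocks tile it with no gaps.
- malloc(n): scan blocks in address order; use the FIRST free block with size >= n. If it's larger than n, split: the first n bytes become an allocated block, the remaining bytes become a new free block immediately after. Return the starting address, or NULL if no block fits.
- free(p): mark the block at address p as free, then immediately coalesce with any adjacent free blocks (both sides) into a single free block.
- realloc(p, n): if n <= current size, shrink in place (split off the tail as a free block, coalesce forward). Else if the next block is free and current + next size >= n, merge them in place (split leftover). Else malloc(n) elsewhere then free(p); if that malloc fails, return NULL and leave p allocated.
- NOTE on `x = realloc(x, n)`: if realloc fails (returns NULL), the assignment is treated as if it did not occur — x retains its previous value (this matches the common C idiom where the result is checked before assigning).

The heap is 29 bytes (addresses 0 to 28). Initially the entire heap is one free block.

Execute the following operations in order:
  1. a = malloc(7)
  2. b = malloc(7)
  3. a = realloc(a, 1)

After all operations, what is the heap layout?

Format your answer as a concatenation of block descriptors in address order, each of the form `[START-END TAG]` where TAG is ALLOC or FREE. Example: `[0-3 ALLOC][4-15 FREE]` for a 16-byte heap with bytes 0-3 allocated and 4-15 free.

Op 1: a = malloc(7) -> a = 0; heap: [0-6 ALLOC][7-28 FREE]
Op 2: b = malloc(7) -> b = 7; heap: [0-6 ALLOC][7-13 ALLOC][14-28 FREE]
Op 3: a = realloc(a, 1) -> a = 0; heap: [0-0 ALLOC][1-6 FREE][7-13 ALLOC][14-28 FREE]

Answer: [0-0 ALLOC][1-6 FREE][7-13 ALLOC][14-28 FREE]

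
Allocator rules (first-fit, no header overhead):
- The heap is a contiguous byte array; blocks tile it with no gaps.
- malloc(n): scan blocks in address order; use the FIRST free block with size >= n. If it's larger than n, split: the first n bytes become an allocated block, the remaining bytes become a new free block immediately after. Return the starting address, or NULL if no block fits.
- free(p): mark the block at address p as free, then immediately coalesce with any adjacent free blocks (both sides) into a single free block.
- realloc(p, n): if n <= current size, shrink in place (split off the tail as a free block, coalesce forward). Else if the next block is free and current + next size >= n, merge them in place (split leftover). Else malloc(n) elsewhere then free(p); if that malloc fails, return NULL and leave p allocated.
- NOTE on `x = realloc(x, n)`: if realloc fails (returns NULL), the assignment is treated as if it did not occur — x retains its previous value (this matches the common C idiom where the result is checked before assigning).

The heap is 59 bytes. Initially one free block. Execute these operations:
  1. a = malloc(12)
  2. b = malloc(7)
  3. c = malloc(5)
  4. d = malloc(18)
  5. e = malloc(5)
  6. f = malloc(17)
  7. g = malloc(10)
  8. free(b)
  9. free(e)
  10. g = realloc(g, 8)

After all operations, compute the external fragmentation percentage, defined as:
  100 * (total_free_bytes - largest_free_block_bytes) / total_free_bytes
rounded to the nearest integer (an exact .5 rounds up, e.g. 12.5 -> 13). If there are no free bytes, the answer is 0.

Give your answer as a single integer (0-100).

Answer: 56

Derivation:
Op 1: a = malloc(12) -> a = 0; heap: [0-11 ALLOC][12-58 FREE]
Op 2: b = malloc(7) -> b = 12; heap: [0-11 ALLOC][12-18 ALLOC][19-58 FREE]
Op 3: c = malloc(5) -> c = 19; heap: [0-11 ALLOC][12-18 ALLOC][19-23 ALLOC][24-58 FREE]
Op 4: d = malloc(18) -> d = 24; heap: [0-11 ALLOC][12-18 ALLOC][19-23 ALLOC][24-41 ALLOC][42-58 FREE]
Op 5: e = malloc(5) -> e = 42; heap: [0-11 ALLOC][12-18 ALLOC][19-23 ALLOC][24-41 ALLOC][42-46 ALLOC][47-58 FREE]
Op 6: f = malloc(17) -> f = NULL; heap: [0-11 ALLOC][12-18 ALLOC][19-23 ALLOC][24-41 ALLOC][42-46 ALLOC][47-58 FREE]
Op 7: g = malloc(10) -> g = 47; heap: [0-11 ALLOC][12-18 ALLOC][19-23 ALLOC][24-41 ALLOC][42-46 ALLOC][47-56 ALLOC][57-58 FREE]
Op 8: free(b) -> (freed b); heap: [0-11 ALLOC][12-18 FREE][19-23 ALLOC][24-41 ALLOC][42-46 ALLOC][47-56 ALLOC][57-58 FREE]
Op 9: free(e) -> (freed e); heap: [0-11 ALLOC][12-18 FREE][19-23 ALLOC][24-41 ALLOC][42-46 FREE][47-56 ALLOC][57-58 FREE]
Op 10: g = realloc(g, 8) -> g = 47; heap: [0-11 ALLOC][12-18 FREE][19-23 ALLOC][24-41 ALLOC][42-46 FREE][47-54 ALLOC][55-58 FREE]
Free blocks: [7 5 4] total_free=16 largest=7 -> 100*(16-7)/16 = 900/16 = 56.25 -> rounds to 56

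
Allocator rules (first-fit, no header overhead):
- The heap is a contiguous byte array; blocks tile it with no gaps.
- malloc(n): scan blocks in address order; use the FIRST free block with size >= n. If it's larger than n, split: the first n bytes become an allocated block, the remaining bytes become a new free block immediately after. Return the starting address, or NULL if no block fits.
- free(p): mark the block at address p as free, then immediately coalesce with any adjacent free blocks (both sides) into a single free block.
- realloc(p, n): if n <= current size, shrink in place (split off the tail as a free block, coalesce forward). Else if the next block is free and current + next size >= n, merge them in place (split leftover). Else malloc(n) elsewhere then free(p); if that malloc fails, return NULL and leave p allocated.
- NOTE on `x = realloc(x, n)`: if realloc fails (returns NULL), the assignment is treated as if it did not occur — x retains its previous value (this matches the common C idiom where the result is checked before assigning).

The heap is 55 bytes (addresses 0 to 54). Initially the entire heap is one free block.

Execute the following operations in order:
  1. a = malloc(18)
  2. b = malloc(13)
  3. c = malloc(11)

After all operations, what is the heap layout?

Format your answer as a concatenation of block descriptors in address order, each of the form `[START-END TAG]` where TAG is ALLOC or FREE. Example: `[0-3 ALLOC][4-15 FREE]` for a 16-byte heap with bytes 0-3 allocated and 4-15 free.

Answer: [0-17 ALLOC][18-30 ALLOC][31-41 ALLOC][42-54 FREE]

Derivation:
Op 1: a = malloc(18) -> a = 0; heap: [0-17 ALLOC][18-54 FREE]
Op 2: b = malloc(13) -> b = 18; heap: [0-17 ALLOC][18-30 ALLOC][31-54 FREE]
Op 3: c = malloc(11) -> c = 31; heap: [0-17 ALLOC][18-30 ALLOC][31-41 ALLOC][42-54 FREE]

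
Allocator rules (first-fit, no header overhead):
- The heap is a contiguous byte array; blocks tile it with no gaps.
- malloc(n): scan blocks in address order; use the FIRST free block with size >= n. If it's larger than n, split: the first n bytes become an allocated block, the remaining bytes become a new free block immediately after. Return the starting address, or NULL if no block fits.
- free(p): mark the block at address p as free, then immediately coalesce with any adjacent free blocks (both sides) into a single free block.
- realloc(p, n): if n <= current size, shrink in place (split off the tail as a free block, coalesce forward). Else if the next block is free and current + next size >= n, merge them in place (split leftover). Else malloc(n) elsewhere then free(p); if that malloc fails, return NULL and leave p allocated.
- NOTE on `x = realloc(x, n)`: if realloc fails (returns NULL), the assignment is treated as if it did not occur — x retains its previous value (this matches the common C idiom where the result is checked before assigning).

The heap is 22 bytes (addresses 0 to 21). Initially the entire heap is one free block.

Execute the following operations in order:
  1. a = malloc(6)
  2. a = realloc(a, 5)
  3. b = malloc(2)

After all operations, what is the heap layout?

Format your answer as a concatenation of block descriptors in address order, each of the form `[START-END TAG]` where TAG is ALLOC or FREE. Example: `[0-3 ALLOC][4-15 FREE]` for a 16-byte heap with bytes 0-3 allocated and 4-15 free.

Answer: [0-4 ALLOC][5-6 ALLOC][7-21 FREE]

Derivation:
Op 1: a = malloc(6) -> a = 0; heap: [0-5 ALLOC][6-21 FREE]
Op 2: a = realloc(a, 5) -> a = 0; heap: [0-4 ALLOC][5-21 FREE]
Op 3: b = malloc(2) -> b = 5; heap: [0-4 ALLOC][5-6 ALLOC][7-21 FREE]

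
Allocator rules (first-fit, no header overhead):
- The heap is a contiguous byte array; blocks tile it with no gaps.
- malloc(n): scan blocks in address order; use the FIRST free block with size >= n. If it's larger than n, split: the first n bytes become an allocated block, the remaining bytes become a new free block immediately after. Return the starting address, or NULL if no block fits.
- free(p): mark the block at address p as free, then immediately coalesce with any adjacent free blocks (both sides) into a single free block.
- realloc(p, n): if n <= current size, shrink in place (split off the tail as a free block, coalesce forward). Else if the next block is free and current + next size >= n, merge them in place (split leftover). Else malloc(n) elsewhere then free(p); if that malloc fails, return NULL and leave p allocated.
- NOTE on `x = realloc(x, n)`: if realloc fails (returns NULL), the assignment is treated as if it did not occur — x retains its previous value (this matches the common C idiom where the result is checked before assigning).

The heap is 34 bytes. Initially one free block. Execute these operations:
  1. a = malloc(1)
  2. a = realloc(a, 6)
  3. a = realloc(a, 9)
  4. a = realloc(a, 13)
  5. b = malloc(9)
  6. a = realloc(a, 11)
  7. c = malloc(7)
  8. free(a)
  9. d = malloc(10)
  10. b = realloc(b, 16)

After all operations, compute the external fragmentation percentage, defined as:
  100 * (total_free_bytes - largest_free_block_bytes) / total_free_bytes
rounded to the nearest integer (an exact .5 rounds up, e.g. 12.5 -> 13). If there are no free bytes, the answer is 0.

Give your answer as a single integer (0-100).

Op 1: a = malloc(1) -> a = 0; heap: [0-0 ALLOC][1-33 FREE]
Op 2: a = realloc(a, 6) -> a = 0; heap: [0-5 ALLOC][6-33 FREE]
Op 3: a = realloc(a, 9) -> a = 0; heap: [0-8 ALLOC][9-33 FREE]
Op 4: a = realloc(a, 13) -> a = 0; heap: [0-12 ALLOC][13-33 FREE]
Op 5: b = malloc(9) -> b = 13; heap: [0-12 ALLOC][13-21 ALLOC][22-33 FREE]
Op 6: a = realloc(a, 11) -> a = 0; heap: [0-10 ALLOC][11-12 FREE][13-21 ALLOC][22-33 FREE]
Op 7: c = malloc(7) -> c = 22; heap: [0-10 ALLOC][11-12 FREE][13-21 ALLOC][22-28 ALLOC][29-33 FREE]
Op 8: free(a) -> (freed a); heap: [0-12 FREE][13-21 ALLOC][22-28 ALLOC][29-33 FREE]
Op 9: d = malloc(10) -> d = 0; heap: [0-9 ALLOC][10-12 FREE][13-21 ALLOC][22-28 ALLOC][29-33 FREE]
Op 10: b = realloc(b, 16) -> NULL (b unchanged); heap: [0-9 ALLOC][10-12 FREE][13-21 ALLOC][22-28 ALLOC][29-33 FREE]
Free blocks: [3 5] total_free=8 largest=5 -> 100*(8-5)/8 = 300/8 = 37.5 -> rounds to 38

Answer: 38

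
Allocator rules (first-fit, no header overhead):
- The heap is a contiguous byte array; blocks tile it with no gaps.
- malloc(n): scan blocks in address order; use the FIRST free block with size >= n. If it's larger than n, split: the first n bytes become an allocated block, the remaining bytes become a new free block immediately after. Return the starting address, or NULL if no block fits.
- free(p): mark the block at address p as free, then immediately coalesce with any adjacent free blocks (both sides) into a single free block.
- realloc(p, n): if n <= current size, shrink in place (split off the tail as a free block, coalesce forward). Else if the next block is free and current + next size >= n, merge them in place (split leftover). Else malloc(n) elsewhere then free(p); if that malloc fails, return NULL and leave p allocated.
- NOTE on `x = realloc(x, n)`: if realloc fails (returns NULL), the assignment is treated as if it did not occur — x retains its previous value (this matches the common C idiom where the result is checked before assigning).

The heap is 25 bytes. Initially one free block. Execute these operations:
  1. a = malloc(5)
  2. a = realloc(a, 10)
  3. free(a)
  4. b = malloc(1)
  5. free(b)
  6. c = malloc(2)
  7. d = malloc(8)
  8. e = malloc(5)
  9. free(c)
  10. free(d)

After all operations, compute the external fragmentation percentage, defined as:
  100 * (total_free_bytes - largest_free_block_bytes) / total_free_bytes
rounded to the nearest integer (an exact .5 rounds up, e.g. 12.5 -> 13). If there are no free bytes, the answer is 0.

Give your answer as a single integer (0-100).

Answer: 50

Derivation:
Op 1: a = malloc(5) -> a = 0; heap: [0-4 ALLOC][5-24 FREE]
Op 2: a = realloc(a, 10) -> a = 0; heap: [0-9 ALLOC][10-24 FREE]
Op 3: free(a) -> (freed a); heap: [0-24 FREE]
Op 4: b = malloc(1) -> b = 0; heap: [0-0 ALLOC][1-24 FREE]
Op 5: free(b) -> (freed b); heap: [0-24 FREE]
Op 6: c = malloc(2) -> c = 0; heap: [0-1 ALLOC][2-24 FREE]
Op 7: d = malloc(8) -> d = 2; heap: [0-1 ALLOC][2-9 ALLOC][10-24 FREE]
Op 8: e = malloc(5) -> e = 10; heap: [0-1 ALLOC][2-9 ALLOC][10-14 ALLOC][15-24 FREE]
Op 9: free(c) -> (freed c); heap: [0-1 FREE][2-9 ALLOC][10-14 ALLOC][15-24 FREE]
Op 10: free(d) -> (freed d); heap: [0-9 FREE][10-14 ALLOC][15-24 FREE]
Free blocks: [10 10] total_free=20 largest=10 -> 100*(20-10)/20 = 1000/20 = 50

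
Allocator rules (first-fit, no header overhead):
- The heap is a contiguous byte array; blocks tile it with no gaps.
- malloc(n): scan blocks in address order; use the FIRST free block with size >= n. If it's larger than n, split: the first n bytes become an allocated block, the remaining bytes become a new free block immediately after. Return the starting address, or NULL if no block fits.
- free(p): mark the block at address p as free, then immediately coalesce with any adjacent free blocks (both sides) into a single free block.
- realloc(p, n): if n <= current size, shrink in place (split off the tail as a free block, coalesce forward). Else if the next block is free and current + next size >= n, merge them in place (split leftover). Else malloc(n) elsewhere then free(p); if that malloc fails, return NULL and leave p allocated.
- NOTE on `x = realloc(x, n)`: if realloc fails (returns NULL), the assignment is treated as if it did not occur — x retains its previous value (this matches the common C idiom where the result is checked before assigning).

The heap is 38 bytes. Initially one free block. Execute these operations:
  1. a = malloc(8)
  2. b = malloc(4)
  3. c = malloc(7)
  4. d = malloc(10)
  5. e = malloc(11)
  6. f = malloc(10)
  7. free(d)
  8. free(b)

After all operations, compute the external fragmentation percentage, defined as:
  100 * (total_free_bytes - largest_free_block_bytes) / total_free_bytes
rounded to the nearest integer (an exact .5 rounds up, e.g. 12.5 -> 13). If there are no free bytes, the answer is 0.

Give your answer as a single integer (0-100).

Op 1: a = malloc(8) -> a = 0; heap: [0-7 ALLOC][8-37 FREE]
Op 2: b = malloc(4) -> b = 8; heap: [0-7 ALLOC][8-11 ALLOC][12-37 FREE]
Op 3: c = malloc(7) -> c = 12; heap: [0-7 ALLOC][8-11 ALLOC][12-18 ALLOC][19-37 FREE]
Op 4: d = malloc(10) -> d = 19; heap: [0-7 ALLOC][8-11 ALLOC][12-18 ALLOC][19-28 ALLOC][29-37 FREE]
Op 5: e = malloc(11) -> e = NULL; heap: [0-7 ALLOC][8-11 ALLOC][12-18 ALLOC][19-28 ALLOC][29-37 FREE]
Op 6: f = malloc(10) -> f = NULL; heap: [0-7 ALLOC][8-11 ALLOC][12-18 ALLOC][19-28 ALLOC][29-37 FREE]
Op 7: free(d) -> (freed d); heap: [0-7 ALLOC][8-11 ALLOC][12-18 ALLOC][19-37 FREE]
Op 8: free(b) -> (freed b); heap: [0-7 ALLOC][8-11 FREE][12-18 ALLOC][19-37 FREE]
Free blocks: [4 19] total_free=23 largest=19 -> 100*(23-19)/23 = 400/23 ≈ 17.391 -> rounds to 17

Answer: 17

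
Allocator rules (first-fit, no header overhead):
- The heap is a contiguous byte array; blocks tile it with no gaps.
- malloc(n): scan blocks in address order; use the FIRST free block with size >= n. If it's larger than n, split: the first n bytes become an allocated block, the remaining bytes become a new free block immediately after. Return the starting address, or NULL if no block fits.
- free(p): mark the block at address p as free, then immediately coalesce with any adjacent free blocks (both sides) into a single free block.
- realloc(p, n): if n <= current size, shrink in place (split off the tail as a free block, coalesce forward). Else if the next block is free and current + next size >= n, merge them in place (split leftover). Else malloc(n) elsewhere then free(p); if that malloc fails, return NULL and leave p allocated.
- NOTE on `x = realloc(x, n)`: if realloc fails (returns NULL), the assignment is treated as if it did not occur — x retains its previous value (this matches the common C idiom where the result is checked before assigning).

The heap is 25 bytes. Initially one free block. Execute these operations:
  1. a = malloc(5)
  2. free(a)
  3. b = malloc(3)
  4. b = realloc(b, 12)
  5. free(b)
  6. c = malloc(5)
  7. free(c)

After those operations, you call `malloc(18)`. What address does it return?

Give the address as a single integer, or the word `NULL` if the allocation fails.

Answer: 0

Derivation:
Op 1: a = malloc(5) -> a = 0; heap: [0-4 ALLOC][5-24 FREE]
Op 2: free(a) -> (freed a); heap: [0-24 FREE]
Op 3: b = malloc(3) -> b = 0; heap: [0-2 ALLOC][3-24 FREE]
Op 4: b = realloc(b, 12) -> b = 0; heap: [0-11 ALLOC][12-24 FREE]
Op 5: free(b) -> (freed b); heap: [0-24 FREE]
Op 6: c = malloc(5) -> c = 0; heap: [0-4 ALLOC][5-24 FREE]
Op 7: free(c) -> (freed c); heap: [0-24 FREE]
malloc(18): first-fit scan over [0-24 FREE] -> 0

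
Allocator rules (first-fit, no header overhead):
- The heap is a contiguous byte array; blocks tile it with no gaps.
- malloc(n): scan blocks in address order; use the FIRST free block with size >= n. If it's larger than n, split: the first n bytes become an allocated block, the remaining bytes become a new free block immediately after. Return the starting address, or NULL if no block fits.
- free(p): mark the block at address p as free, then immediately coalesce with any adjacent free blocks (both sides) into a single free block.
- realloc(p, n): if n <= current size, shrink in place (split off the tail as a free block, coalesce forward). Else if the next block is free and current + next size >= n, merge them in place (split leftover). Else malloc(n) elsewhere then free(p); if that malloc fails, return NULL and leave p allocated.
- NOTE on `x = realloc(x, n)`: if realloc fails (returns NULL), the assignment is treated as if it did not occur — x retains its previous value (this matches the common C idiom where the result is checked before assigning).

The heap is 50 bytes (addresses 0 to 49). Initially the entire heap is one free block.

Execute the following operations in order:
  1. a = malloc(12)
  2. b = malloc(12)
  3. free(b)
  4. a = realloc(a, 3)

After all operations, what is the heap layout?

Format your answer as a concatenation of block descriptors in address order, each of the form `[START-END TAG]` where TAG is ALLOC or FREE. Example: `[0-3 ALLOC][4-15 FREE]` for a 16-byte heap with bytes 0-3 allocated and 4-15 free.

Answer: [0-2 ALLOC][3-49 FREE]

Derivation:
Op 1: a = malloc(12) -> a = 0; heap: [0-11 ALLOC][12-49 FREE]
Op 2: b = malloc(12) -> b = 12; heap: [0-11 ALLOC][12-23 ALLOC][24-49 FREE]
Op 3: free(b) -> (freed b); heap: [0-11 ALLOC][12-49 FREE]
Op 4: a = realloc(a, 3) -> a = 0; heap: [0-2 ALLOC][3-49 FREE]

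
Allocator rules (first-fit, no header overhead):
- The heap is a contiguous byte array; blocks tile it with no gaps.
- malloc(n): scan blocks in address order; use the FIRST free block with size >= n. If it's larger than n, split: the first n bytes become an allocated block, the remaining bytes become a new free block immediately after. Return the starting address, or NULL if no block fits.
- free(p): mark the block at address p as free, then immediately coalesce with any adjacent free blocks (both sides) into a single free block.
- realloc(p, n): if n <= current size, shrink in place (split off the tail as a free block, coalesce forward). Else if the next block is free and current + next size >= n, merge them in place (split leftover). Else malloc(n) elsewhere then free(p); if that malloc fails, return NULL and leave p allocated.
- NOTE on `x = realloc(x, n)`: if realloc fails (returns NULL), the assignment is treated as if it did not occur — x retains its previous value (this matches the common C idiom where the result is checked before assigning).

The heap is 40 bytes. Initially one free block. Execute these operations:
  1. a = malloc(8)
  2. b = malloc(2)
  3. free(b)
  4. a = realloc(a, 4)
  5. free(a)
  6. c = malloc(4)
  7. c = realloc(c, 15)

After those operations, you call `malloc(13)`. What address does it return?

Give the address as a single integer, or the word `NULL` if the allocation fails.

Op 1: a = malloc(8) -> a = 0; heap: [0-7 ALLOC][8-39 FREE]
Op 2: b = malloc(2) -> b = 8; heap: [0-7 ALLOC][8-9 ALLOC][10-39 FREE]
Op 3: free(b) -> (freed b); heap: [0-7 ALLOC][8-39 FREE]
Op 4: a = realloc(a, 4) -> a = 0; heap: [0-3 ALLOC][4-39 FREE]
Op 5: free(a) -> (freed a); heap: [0-39 FREE]
Op 6: c = malloc(4) -> c = 0; heap: [0-3 ALLOC][4-39 FREE]
Op 7: c = realloc(c, 15) -> c = 0; heap: [0-14 ALLOC][15-39 FREE]
malloc(13): first-fit scan over [0-14 ALLOC][15-39 FREE] -> 15

Answer: 15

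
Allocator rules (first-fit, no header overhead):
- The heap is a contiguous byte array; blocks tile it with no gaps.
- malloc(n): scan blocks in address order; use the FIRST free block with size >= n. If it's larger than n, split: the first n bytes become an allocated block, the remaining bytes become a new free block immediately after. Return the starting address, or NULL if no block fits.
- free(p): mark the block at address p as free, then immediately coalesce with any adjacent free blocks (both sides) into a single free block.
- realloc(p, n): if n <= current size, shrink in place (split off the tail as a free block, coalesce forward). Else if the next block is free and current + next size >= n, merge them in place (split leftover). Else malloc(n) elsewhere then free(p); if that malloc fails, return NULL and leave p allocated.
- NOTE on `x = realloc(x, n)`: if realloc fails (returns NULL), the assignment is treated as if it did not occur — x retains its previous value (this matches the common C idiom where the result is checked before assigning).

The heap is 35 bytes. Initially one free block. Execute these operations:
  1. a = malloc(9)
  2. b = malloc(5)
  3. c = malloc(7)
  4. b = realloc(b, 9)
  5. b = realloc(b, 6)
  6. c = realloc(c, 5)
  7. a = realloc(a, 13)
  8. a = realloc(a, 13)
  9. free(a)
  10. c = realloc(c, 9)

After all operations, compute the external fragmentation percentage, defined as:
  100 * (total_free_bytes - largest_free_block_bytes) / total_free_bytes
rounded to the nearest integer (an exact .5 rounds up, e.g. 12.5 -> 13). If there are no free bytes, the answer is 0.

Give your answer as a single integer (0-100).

Op 1: a = malloc(9) -> a = 0; heap: [0-8 ALLOC][9-34 FREE]
Op 2: b = malloc(5) -> b = 9; heap: [0-8 ALLOC][9-13 ALLOC][14-34 FREE]
Op 3: c = malloc(7) -> c = 14; heap: [0-8 ALLOC][9-13 ALLOC][14-20 ALLOC][21-34 FREE]
Op 4: b = realloc(b, 9) -> b = 21; heap: [0-8 ALLOC][9-13 FREE][14-20 ALLOC][21-29 ALLOC][30-34 FREE]
Op 5: b = realloc(b, 6) -> b = 21; heap: [0-8 ALLOC][9-13 FREE][14-20 ALLOC][21-26 ALLOC][27-34 FREE]
Op 6: c = realloc(c, 5) -> c = 14; heap: [0-8 ALLOC][9-13 FREE][14-18 ALLOC][19-20 FREE][21-26 ALLOC][27-34 FREE]
Op 7: a = realloc(a, 13) -> a = 0; heap: [0-12 ALLOC][13-13 FREE][14-18 ALLOC][19-20 FREE][21-26 ALLOC][27-34 FREE]
Op 8: a = realloc(a, 13) -> a = 0; heap: [0-12 ALLOC][13-13 FREE][14-18 ALLOC][19-20 FREE][21-26 ALLOC][27-34 FREE]
Op 9: free(a) -> (freed a); heap: [0-13 FREE][14-18 ALLOC][19-20 FREE][21-26 ALLOC][27-34 FREE]
Op 10: c = realloc(c, 9) -> c = 0; heap: [0-8 ALLOC][9-20 FREE][21-26 ALLOC][27-34 FREE]
Free blocks: [12 8] total_free=20 largest=12 -> 100*(20-12)/20 = 800/20 = 40

Answer: 40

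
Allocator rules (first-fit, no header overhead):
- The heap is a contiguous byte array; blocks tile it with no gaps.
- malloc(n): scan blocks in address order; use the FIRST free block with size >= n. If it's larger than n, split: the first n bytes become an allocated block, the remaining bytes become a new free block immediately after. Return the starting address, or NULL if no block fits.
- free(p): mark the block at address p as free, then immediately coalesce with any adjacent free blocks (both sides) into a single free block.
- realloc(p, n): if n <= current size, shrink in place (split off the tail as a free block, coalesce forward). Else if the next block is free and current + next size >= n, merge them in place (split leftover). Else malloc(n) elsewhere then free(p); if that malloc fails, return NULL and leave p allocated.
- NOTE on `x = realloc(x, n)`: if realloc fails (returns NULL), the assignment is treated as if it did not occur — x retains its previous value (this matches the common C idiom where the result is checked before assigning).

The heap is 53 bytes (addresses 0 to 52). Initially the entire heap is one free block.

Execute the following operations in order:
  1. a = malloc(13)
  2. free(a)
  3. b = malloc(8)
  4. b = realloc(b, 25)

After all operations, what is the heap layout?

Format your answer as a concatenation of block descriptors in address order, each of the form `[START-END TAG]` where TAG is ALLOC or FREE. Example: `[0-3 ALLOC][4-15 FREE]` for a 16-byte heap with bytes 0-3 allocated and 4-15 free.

Answer: [0-24 ALLOC][25-52 FREE]

Derivation:
Op 1: a = malloc(13) -> a = 0; heap: [0-12 ALLOC][13-52 FREE]
Op 2: free(a) -> (freed a); heap: [0-52 FREE]
Op 3: b = malloc(8) -> b = 0; heap: [0-7 ALLOC][8-52 FREE]
Op 4: b = realloc(b, 25) -> b = 0; heap: [0-24 ALLOC][25-52 FREE]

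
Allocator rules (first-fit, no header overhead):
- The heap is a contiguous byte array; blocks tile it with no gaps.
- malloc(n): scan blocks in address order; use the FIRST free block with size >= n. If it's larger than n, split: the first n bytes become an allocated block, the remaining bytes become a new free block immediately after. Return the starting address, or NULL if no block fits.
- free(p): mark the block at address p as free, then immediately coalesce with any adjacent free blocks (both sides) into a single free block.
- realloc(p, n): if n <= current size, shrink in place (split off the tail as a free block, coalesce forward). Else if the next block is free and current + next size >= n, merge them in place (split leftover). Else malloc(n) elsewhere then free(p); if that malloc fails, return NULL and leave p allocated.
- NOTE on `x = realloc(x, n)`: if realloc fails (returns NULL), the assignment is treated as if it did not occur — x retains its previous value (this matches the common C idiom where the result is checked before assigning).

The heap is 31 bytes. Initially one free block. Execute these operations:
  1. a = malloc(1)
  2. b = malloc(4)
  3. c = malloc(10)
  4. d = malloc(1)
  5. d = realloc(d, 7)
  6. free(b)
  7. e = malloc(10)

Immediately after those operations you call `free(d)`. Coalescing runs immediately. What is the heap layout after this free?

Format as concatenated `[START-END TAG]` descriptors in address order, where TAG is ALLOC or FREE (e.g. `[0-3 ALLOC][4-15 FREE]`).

Op 1: a = malloc(1) -> a = 0; heap: [0-0 ALLOC][1-30 FREE]
Op 2: b = malloc(4) -> b = 1; heap: [0-0 ALLOC][1-4 ALLOC][5-30 FREE]
Op 3: c = malloc(10) -> c = 5; heap: [0-0 ALLOC][1-4 ALLOC][5-14 ALLOC][15-30 FREE]
Op 4: d = malloc(1) -> d = 15; heap: [0-0 ALLOC][1-4 ALLOC][5-14 ALLOC][15-15 ALLOC][16-30 FREE]
Op 5: d = realloc(d, 7) -> d = 15; heap: [0-0 ALLOC][1-4 ALLOC][5-14 ALLOC][15-21 ALLOC][22-30 FREE]
Op 6: free(b) -> (freed b); heap: [0-0 ALLOC][1-4 FREE][5-14 ALLOC][15-21 ALLOC][22-30 FREE]
Op 7: e = malloc(10) -> e = NULL; heap: [0-0 ALLOC][1-4 FREE][5-14 ALLOC][15-21 ALLOC][22-30 FREE]
free(d): d = 15 -> block [15-21 ALLOC]; mark free, coalesce with adjacent free neighbors -> [0-0 ALLOC][1-4 FREE][5-14 ALLOC][15-30 FREE]

Answer: [0-0 ALLOC][1-4 FREE][5-14 ALLOC][15-30 FREE]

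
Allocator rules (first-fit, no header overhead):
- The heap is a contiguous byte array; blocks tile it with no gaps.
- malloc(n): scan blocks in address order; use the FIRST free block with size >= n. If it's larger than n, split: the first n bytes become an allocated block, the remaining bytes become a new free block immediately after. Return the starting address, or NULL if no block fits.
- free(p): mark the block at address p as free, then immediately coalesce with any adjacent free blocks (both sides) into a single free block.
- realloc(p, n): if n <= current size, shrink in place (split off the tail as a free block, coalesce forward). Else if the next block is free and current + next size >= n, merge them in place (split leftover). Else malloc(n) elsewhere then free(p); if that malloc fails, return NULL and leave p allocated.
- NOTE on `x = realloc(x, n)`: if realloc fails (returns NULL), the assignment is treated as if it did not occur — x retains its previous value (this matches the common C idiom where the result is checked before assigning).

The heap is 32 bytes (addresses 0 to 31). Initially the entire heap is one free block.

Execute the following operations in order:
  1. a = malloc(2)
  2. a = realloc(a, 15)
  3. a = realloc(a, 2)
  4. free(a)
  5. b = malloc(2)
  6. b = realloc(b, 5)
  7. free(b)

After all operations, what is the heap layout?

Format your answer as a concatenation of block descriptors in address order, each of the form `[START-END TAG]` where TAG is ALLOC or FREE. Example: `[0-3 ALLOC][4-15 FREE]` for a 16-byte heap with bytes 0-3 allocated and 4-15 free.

Answer: [0-31 FREE]

Derivation:
Op 1: a = malloc(2) -> a = 0; heap: [0-1 ALLOC][2-31 FREE]
Op 2: a = realloc(a, 15) -> a = 0; heap: [0-14 ALLOC][15-31 FREE]
Op 3: a = realloc(a, 2) -> a = 0; heap: [0-1 ALLOC][2-31 FREE]
Op 4: free(a) -> (freed a); heap: [0-31 FREE]
Op 5: b = malloc(2) -> b = 0; heap: [0-1 ALLOC][2-31 FREE]
Op 6: b = realloc(b, 5) -> b = 0; heap: [0-4 ALLOC][5-31 FREE]
Op 7: free(b) -> (freed b); heap: [0-31 FREE]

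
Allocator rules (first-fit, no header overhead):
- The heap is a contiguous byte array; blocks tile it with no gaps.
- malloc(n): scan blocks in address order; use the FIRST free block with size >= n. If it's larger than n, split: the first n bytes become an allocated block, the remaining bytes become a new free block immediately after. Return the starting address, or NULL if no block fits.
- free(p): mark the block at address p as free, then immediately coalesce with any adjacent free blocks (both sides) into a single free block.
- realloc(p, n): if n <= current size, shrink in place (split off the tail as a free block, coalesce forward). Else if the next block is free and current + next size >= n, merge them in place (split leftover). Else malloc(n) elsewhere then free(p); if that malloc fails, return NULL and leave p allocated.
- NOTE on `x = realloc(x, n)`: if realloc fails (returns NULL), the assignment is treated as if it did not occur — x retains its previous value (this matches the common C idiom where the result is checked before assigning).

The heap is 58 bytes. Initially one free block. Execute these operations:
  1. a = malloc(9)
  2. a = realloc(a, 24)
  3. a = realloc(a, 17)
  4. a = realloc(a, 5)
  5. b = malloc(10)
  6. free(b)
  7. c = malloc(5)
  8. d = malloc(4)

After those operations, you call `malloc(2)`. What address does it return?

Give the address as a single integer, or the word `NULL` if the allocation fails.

Op 1: a = malloc(9) -> a = 0; heap: [0-8 ALLOC][9-57 FREE]
Op 2: a = realloc(a, 24) -> a = 0; heap: [0-23 ALLOC][24-57 FREE]
Op 3: a = realloc(a, 17) -> a = 0; heap: [0-16 ALLOC][17-57 FREE]
Op 4: a = realloc(a, 5) -> a = 0; heap: [0-4 ALLOC][5-57 FREE]
Op 5: b = malloc(10) -> b = 5; heap: [0-4 ALLOC][5-14 ALLOC][15-57 FREE]
Op 6: free(b) -> (freed b); heap: [0-4 ALLOC][5-57 FREE]
Op 7: c = malloc(5) -> c = 5; heap: [0-4 ALLOC][5-9 ALLOC][10-57 FREE]
Op 8: d = malloc(4) -> d = 10; heap: [0-4 ALLOC][5-9 ALLOC][10-13 ALLOC][14-57 FREE]
malloc(2): first-fit scan over [0-4 ALLOC][5-9 ALLOC][10-13 ALLOC][14-57 FREE] -> 14

Answer: 14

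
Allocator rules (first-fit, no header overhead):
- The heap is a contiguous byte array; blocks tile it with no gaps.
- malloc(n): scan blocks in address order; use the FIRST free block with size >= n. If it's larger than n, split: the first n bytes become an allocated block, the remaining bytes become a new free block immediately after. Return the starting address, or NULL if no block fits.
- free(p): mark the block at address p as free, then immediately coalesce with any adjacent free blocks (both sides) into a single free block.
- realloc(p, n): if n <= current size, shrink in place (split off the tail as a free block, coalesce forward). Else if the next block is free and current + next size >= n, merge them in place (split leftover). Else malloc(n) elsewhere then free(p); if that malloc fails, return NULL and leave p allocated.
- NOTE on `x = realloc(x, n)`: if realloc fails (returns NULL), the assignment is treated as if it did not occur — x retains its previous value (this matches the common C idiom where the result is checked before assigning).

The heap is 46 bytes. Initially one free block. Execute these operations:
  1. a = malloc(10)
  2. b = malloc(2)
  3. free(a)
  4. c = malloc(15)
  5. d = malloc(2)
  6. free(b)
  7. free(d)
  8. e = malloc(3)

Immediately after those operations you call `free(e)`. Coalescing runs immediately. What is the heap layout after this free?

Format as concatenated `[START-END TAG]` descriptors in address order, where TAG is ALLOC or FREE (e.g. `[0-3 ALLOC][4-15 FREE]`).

Answer: [0-11 FREE][12-26 ALLOC][27-45 FREE]

Derivation:
Op 1: a = malloc(10) -> a = 0; heap: [0-9 ALLOC][10-45 FREE]
Op 2: b = malloc(2) -> b = 10; heap: [0-9 ALLOC][10-11 ALLOC][12-45 FREE]
Op 3: free(a) -> (freed a); heap: [0-9 FREE][10-11 ALLOC][12-45 FREE]
Op 4: c = malloc(15) -> c = 12; heap: [0-9 FREE][10-11 ALLOC][12-26 ALLOC][27-45 FREE]
Op 5: d = malloc(2) -> d = 0; heap: [0-1 ALLOC][2-9 FREE][10-11 ALLOC][12-26 ALLOC][27-45 FREE]
Op 6: free(b) -> (freed b); heap: [0-1 ALLOC][2-11 FREE][12-26 ALLOC][27-45 FREE]
Op 7: free(d) -> (freed d); heap: [0-11 FREE][12-26 ALLOC][27-45 FREE]
Op 8: e = malloc(3) -> e = 0; heap: [0-2 ALLOC][3-11 FREE][12-26 ALLOC][27-45 FREE]
free(e): e = 0 -> block [0-2 ALLOC]; mark free, coalesce with adjacent free neighbors -> [0-11 FREE][12-26 ALLOC][27-45 FREE]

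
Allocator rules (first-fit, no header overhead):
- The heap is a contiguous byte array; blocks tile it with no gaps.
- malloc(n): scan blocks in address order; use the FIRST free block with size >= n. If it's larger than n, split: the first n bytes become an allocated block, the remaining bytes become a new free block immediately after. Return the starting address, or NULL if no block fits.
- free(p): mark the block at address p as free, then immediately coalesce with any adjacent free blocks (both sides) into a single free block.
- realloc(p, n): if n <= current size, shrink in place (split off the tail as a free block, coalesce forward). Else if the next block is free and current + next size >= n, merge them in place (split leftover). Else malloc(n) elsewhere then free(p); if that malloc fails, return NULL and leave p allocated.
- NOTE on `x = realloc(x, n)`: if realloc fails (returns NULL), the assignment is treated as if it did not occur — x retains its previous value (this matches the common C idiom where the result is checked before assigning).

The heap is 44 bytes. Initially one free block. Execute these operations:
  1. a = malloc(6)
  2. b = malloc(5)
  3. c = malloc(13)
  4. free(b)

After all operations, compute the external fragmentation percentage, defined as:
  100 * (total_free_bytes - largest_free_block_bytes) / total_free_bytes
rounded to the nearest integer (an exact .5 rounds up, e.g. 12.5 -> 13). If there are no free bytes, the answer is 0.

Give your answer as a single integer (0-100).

Op 1: a = malloc(6) -> a = 0; heap: [0-5 ALLOC][6-43 FREE]
Op 2: b = malloc(5) -> b = 6; heap: [0-5 ALLOC][6-10 ALLOC][11-43 FREE]
Op 3: c = malloc(13) -> c = 11; heap: [0-5 ALLOC][6-10 ALLOC][11-23 ALLOC][24-43 FREE]
Op 4: free(b) -> (freed b); heap: [0-5 ALLOC][6-10 FREE][11-23 ALLOC][24-43 FREE]
Free blocks: [5 20] total_free=25 largest=20 -> 100*(25-20)/25 = 500/25 = 20

Answer: 20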